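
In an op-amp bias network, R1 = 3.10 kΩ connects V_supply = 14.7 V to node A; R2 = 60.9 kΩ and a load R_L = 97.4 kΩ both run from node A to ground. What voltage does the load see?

V_out ≈ 13.6 V

R2 ‖ R_L = (60.9 × 97.4)/(60.9 + 97.4) = 37.47 kΩ.
Now apply the divider: V_out = 14.7 × 0.9236 = 13.58 V.
(Unloaded it would be 14.0 V; the load pulls it down.)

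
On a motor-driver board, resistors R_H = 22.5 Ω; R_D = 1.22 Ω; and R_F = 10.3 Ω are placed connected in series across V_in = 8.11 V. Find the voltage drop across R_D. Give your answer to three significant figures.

Series total: ΣR = 22.5 + 1.22 + 10.3 = 34.02 Ω.
Voltage divider: V = V_in · (1.220 / 34.02) = 8.11 × 0.03586 = 0.2908 V.

V ≈ 0.291 V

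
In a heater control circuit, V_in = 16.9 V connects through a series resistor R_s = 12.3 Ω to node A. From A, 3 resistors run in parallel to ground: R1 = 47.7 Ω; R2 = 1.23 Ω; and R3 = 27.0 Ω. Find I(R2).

Equivalent of the parallel group: R_p = 1.148 Ω.
V_A by voltage divider: V_A = 16.9 × 1.148/(12.3 + 1.148) = 1.443 V.
Branch current I = V_A/R2 = 1.443/1.23 = 1.173 A.
(Equivalently: I_total = 1.257 A, then current-divider fraction G_k/ΣG = 0.9334.)

I ≈ 1.17 A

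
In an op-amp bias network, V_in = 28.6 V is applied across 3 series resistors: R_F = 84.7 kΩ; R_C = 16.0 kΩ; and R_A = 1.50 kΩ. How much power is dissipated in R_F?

ΣR = 102.2 kΩ → I = 28.6/102.2 = 0.2798 mA.
P = I²R = 0.07831 × 84.7 = 6.633 mW.

P ≈ 6.63 mW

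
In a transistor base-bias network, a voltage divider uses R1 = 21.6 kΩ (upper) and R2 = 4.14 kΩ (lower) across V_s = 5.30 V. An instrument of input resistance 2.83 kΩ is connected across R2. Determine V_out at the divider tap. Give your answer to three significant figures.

The load sits in parallel with R2, giving an effective lower resistance R2' = R2·R_L/(R2+R_L) = 1.681 kΩ.
Voltage divider with the loaded lower leg: V_out = 5.30 × 1.681/(21.6 + 1.681) = 5.30 × 0.07220 = 0.3827 V.
(Unloaded it would be 0.852 V; the load pulls it down.)

V_out ≈ 0.383 V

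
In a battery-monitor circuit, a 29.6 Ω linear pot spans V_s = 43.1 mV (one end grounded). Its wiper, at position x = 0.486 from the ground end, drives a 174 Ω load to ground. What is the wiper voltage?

Split the track: R_lower = x·R_p = 14.39 Ω, R_upper = (1−x)·R_p = 15.21 Ω.
R_L loads the lower segment: effective lower R = 13.29 Ω.
V_out = 43.1 × 13.29/(15.21 + 13.29) = 20.09 mV.

V_out ≈ 20.1 mV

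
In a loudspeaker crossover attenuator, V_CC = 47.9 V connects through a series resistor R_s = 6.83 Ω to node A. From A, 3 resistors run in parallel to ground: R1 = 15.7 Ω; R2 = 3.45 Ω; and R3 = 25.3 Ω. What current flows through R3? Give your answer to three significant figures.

I ≈ 0.514 A

Equivalent of the parallel group: R_p = 2.544 Ω.
V_A by voltage divider: V_A = 47.9 × 2.544/(6.83 + 2.544) = 13.00 V.
I(R3) = V_A / R3 = 13.00/25.3 = 0.5138 A.
(Check via current divider: I_total = 5.110 A; share G_k/ΣG = 0.1006 → same result.)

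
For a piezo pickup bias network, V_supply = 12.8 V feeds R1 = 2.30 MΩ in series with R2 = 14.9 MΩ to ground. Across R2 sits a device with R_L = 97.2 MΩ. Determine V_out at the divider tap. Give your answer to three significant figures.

V_out ≈ 10.9 V

The load sits in parallel with R2, giving an effective lower resistance R2' = R2·R_L/(R2+R_L) = 12.92 MΩ.
Then V_out = V_supply · R2'/(R1 + R2') = 12.8 × 12.92/15.22 = 10.87 V.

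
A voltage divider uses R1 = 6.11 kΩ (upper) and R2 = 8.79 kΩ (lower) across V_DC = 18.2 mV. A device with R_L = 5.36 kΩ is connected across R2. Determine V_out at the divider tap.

V_out ≈ 6.42 mV

The load sits in parallel with R2, giving an effective lower resistance R2' = R2·R_L/(R2+R_L) = 3.330 kΩ.
Now apply the divider: V_out = 18.2 × 0.3527 = 6.420 mV.
(Unloaded it would be 10.7 mV; the load pulls it down.)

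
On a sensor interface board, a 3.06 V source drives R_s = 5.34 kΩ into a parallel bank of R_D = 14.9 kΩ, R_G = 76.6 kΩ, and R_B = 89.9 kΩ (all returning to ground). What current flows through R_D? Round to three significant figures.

Parallel bank: R_p = 1/(1/14.9 + 1/76.6 + 1/89.9) = 10.95 kΩ.
V_A by voltage divider: V_A = 3.06 × 10.95/(5.34 + 10.95) = 2.057 V.
Branch current I = V_A/R_D = 2.057/14.9 = 0.1381 mA.
(Check via current divider: I_total = 0.1878 mA; share G_k/ΣG = 0.7352 → same result.)

I ≈ 0.138 mA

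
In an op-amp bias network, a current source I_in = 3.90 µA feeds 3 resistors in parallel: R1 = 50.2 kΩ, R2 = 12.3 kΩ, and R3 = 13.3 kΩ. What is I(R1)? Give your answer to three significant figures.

I ≈ 0.440 µA

Total conductance ΣG = 1/50.2 + 1/12.3 + 1/13.3 = 0.1764 (units of 1/kΩ).
R1 takes the fraction G_k/ΣG = 0.01992/0.1764 = 0.1129, so I = 3.90 × 0.1129 = 0.4404 µA.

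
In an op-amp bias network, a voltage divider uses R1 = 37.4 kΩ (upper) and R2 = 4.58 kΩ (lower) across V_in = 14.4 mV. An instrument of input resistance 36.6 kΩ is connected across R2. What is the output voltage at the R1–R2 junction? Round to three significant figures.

V_out ≈ 1.41 mV

The load sits in parallel with R2, giving an effective lower resistance R2' = R2·R_L/(R2+R_L) = 4.071 kΩ.
Voltage divider with the loaded lower leg: V_out = 14.4 × 4.071/(37.4 + 4.071) = 14.4 × 0.09816 = 1.413 mV.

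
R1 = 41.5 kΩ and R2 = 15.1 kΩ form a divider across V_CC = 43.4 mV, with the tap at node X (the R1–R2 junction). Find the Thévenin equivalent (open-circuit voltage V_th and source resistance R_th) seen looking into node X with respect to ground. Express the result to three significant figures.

V_th is the unloaded tap voltage: V_CC · R2/(R1+R2) = 43.4 × 0.2668 = 11.58 mV.
Zeroing V_CC shorts the top of R1 to ground, so R_th = R1 ‖ R2 = 11.07 kΩ.

V_th ≈ 11.6 mV, R_th ≈ 11.1 kΩ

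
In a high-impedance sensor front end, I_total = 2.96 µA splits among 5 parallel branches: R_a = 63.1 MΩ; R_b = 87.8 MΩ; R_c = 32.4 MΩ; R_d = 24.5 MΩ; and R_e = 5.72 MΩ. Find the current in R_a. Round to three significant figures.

I ≈ 0.171 µA

Total conductance ΣG = 1/63.1 + 1/87.8 + 1/32.4 + 1/24.5 + 1/5.72 = 0.2737 (units of 1/MΩ).
Current divider: I(R_a) = I_total · G_k/ΣG = 2.96 × (0.01585/0.2737) = 2.96 × 0.05789 = 0.1714 µA.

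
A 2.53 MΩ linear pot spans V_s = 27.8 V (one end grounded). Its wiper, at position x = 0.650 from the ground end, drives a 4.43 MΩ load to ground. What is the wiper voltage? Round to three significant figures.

V_out ≈ 16.0 V

Lower segment x·R_p = 1.644 MΩ; upper segment (1−x)·R_p = 0.8855 MΩ.
Lower segment in parallel with the load: 1.644 ‖ 4.43 = 1.199 MΩ.
V_out = 27.8 × 1.199/(0.8855 + 1.199) = 15.99 V.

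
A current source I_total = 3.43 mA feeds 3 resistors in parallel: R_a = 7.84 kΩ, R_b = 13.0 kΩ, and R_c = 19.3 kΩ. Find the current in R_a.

Conductances: ΣG = 1/7.84 + 1/13.0 + 1/19.3 = 0.2563 (1/kΩ).
By the current-divider rule, I = I_total · G_k/ΣG = 3.43 × 0.4977 = 1.707 mA.

I ≈ 1.71 mA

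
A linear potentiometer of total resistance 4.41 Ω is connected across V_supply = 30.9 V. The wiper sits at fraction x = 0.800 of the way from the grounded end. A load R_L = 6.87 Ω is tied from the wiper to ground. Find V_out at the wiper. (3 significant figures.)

Split the track: R_lower = x·R_p = 3.528 Ω, R_upper = (1−x)·R_p = 0.8820 Ω.
(x·R_p) ‖ R_L = 2.331 Ω.
Loaded-divider output: V_out = 30.9 × 0.7255 = 22.42 V.
(Unloaded: V_out = x·V_supply = 24.7 V.)

V_out ≈ 22.4 V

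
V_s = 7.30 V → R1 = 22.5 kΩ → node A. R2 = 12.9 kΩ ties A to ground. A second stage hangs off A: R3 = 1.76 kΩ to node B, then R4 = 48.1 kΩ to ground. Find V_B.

V_B ≈ 2.20 V

The second stage (R3 + R4 = 49.86 kΩ) loads node A in parallel with R2.
R2 ‖ (R3+R4) = 10.25 kΩ.
So V_A = 7.30 × 0.3129 = 2.284 V.
Then the unloaded second divider: V_B = V_A × R4/(R3+R4) = 2.284 × 0.9647 = 2.204 V.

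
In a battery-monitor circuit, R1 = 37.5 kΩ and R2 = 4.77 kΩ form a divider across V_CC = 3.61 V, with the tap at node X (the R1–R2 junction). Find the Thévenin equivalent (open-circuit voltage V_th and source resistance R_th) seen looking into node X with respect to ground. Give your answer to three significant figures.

Open-circuit (no load on X): V_th = V_CC · R2/(R1 + R2) = 3.61 × 4.77/(37.50 + 4.77) = 0.4074 V.
With V_CC suppressed (replaced by a short), R_th = R1 ‖ R2 = (37.50 × 4.77)/(37.50 + 4.77) = 4.232 kΩ.

V_th ≈ 0.407 V, R_th ≈ 4.23 kΩ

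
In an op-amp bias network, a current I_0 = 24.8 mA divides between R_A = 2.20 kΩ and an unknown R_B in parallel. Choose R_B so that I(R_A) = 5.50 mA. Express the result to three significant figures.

R_B ≈ 0.627 kΩ

In a two-way split, I_A/I_0 = R_B/(R_A + R_B).
With f = 0.2218, R_B = R_A · f/(1−f) = 2.20 × 0.2850 = 0.6269 kΩ.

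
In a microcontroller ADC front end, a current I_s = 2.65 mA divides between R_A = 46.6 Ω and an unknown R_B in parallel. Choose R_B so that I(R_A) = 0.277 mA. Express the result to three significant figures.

Two-branch current divider: I_A = I_s · R_B/(R_A + R_B).
0.277/2.65 = R_B/(R_A + R_B) → R_B = R_A · (0.1045)/(1 − 0.1045) = 46.6 × 0.1167 = 5.440 Ω.

R_B ≈ 5.44 Ω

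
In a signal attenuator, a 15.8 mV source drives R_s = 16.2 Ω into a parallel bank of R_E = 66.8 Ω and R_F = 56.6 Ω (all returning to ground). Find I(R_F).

Equivalent of the parallel group: R_p = 30.64 Ω.
V_A by voltage divider: V_A = 15.8 × 30.64/(16.2 + 30.64) = 10.34 mV.
I(R_F) = V_A / R_F = 10.34/56.6 = 0.1826 mA.

I ≈ 0.183 mA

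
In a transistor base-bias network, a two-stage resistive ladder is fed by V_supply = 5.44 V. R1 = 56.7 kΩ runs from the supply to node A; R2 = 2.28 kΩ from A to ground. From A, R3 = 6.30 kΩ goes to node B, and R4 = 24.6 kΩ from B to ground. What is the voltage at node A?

Node A sees R2 in parallel with the series input of stage 2, R3 + R4 = 30.90 kΩ.
Effective lower resistance at A: R2 ‖ 30.90 = 2.123 kΩ.
So V_A = 5.44 × 0.03610 = 0.1964 V.

V_A ≈ 0.196 V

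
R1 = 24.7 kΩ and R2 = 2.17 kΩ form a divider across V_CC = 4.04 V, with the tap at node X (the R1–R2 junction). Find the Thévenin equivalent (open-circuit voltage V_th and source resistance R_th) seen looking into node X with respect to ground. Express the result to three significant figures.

V_th ≈ 0.326 V, R_th ≈ 1.99 kΩ

Open-circuit (no load on X): V_th = V_CC · R2/(R1 + R2) = 4.04 × 2.17/(24.70 + 2.17) = 0.3263 V.
Looking into X with the source shorted: R_th = R1·R2/(R1+R2) = 24.70 × 2.17/26.87 = 1.995 kΩ.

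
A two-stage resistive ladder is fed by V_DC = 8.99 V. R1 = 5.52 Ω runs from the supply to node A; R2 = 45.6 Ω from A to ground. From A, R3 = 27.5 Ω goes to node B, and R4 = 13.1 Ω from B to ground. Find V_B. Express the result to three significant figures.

The second stage (R3 + R4 = 40.60 Ω) loads node A in parallel with R2.
R2 ‖ (R3+R4) = 21.48 Ω.
First divider: V_A = V_DC · 21.48/(5.52 + 21.48) = 7.152 V.
Stage 2 is unloaded, so V_B = V_A · R4/(R3+R4) = 7.152 × 13.1/40.60 = 2.308 V.

V_B ≈ 2.31 V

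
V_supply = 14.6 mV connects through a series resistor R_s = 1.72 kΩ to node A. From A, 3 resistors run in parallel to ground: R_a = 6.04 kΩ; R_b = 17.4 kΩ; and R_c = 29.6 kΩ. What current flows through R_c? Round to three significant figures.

I ≈ 0.342 µA

Parallel bank: R_p = 1/(1/6.04 + 1/17.4 + 1/29.6) = 3.894 kΩ.
V_A by voltage divider: V_A = 14.6 × 3.894/(1.72 + 3.894) = 10.13 mV.
I(R_c) = V_A / R_c = 10.13/29.6 = 0.3421 µA.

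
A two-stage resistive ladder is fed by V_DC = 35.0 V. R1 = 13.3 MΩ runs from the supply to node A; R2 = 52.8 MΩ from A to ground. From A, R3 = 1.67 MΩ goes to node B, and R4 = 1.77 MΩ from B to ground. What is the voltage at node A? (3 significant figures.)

Looking into the second stage from A: R3 + R4 = 3.440 MΩ appears in parallel with R2.
Effective lower resistance at A: R2 ‖ 3.440 = 3.230 MΩ.
V_A = 35.0 × 3.230/(13.3 + 3.230) = 6.838 V.

V_A ≈ 6.84 V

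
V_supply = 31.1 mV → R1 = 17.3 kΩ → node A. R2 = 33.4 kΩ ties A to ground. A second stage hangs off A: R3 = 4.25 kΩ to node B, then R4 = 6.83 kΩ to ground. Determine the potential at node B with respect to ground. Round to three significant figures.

The second stage (R3 + R4 = 11.08 kΩ) loads node A in parallel with R2.
R2 ‖ (R3+R4) = 8.320 kΩ.
V_A = 31.1 × 8.320/(17.3 + 8.320) = 10.10 mV.
Stage 2 is unloaded, so V_B = V_A · R4/(R3+R4) = 10.10 × 6.83/11.08 = 6.226 mV.

V_B ≈ 6.23 mV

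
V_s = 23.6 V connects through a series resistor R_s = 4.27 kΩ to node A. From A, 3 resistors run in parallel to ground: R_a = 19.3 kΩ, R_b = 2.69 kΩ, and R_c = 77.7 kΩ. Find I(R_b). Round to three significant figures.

Parallel bank: R_p = 1/(1/19.3 + 1/2.69 + 1/77.7) = 2.291 kΩ.
V_A by voltage divider: V_A = 23.6 × 2.291/(4.27 + 2.291) = 8.241 V.
I(R_b) = V_A / R_b = 8.241/2.69 = 3.064 mA.

I ≈ 3.06 mA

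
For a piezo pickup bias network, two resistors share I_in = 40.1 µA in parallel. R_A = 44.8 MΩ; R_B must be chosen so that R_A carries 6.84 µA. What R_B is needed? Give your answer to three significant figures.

In a two-way split, I_A/I_in = R_B/(R_A + R_B).
With f = 0.1706, R_B = R_A · f/(1−f) = 44.8 × 0.2057 = 9.213 MΩ.

R_B ≈ 9.21 MΩ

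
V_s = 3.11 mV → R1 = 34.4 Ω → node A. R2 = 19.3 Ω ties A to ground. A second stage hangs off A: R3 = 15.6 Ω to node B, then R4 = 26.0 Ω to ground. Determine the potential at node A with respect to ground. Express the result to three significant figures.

Looking into the second stage from A: R3 + R4 = 41.60 Ω appears in parallel with R2.
Effective lower resistance at A: R2 ‖ 41.60 = 13.18 Ω.
First divider: V_A = V_s · 13.18/(34.4 + 13.18) = 0.8617 mV.

V_A ≈ 0.862 mV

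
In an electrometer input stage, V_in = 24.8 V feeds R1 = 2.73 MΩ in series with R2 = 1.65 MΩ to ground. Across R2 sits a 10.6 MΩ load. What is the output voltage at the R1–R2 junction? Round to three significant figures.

First combine the lower leg with the load: R2 ‖ R_L = 1.428 MΩ.
Now apply the divider: V_out = 24.8 × 0.3434 = 8.516 V.

V_out ≈ 8.52 V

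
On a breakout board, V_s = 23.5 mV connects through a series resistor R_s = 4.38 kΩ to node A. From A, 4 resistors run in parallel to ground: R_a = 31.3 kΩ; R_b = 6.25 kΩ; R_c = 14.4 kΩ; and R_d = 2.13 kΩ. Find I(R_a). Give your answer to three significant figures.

I ≈ 0.179 µA

Equivalent of the parallel group: R_p = 1.368 kΩ.
V_A = 23.5 × 1.368/5.748 = 5.594 mV.
Branch current I = V_A/R_a = 5.594/31.3 = 0.1787 µA.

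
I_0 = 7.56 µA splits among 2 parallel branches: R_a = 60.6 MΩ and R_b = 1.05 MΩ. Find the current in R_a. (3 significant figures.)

With just two branches, the current splits inversely with resistance.
So I = 7.56 × 1.05/61.65 = 0.1288 µA.

I ≈ 0.129 µA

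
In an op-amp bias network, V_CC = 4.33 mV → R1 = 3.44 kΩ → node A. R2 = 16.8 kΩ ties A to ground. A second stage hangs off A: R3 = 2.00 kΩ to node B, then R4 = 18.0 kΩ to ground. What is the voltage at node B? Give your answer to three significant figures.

The second stage (R3 + R4 = 20.00 kΩ) loads node A in parallel with R2.
R2 ‖ (R3+R4) = 9.130 kΩ.
V_A = 4.33 × 9.130/(3.44 + 9.130) = 3.145 mV.
Stage 2 is unloaded, so V_B = V_A · R4/(R3+R4) = 3.145 × 18.0/20.00 = 2.831 mV.

V_B ≈ 2.83 mV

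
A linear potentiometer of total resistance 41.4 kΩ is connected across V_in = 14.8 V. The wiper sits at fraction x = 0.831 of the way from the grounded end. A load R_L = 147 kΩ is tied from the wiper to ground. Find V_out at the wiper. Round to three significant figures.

V_out ≈ 11.8 V

Lower segment x·R_p = 34.40 kΩ; upper segment (1−x)·R_p = 6.997 kΩ.
Lower segment in parallel with the load: 34.40 ‖ 147 = 27.88 kΩ.
Loaded-divider output: V_out = 14.8 × 0.7994 = 11.83 V.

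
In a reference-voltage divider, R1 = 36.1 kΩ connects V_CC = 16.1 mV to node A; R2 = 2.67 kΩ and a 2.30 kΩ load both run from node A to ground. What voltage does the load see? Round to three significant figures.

V_out ≈ 0.533 mV

The load sits in parallel with R2, giving an effective lower resistance R2' = R2·R_L/(R2+R_L) = 1.236 kΩ.
Then V_out = V_CC · R2'/(R1 + R2') = 16.1 × 1.236/37.34 = 0.5328 mV.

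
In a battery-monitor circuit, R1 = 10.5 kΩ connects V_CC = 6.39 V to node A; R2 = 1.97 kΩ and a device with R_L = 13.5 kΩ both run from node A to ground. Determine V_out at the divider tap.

The load sits in parallel with R2, giving an effective lower resistance R2' = R2·R_L/(R2+R_L) = 1.719 kΩ.
Now apply the divider: V_out = 6.39 × 0.1407 = 0.8990 V.

V_out ≈ 0.899 V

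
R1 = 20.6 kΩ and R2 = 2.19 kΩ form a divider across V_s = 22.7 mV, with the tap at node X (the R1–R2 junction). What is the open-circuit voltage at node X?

V_th ≈ 2.18 mV

With X open, the divider is unloaded: V_th = 22.7 × 2.19/22.79 = 2.181 mV.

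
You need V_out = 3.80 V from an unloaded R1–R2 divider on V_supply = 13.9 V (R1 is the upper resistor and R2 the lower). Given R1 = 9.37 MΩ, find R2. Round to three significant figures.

R2 ≈ 3.53 MΩ

The divider ratio is R2/(R1+R2) = 3.80/13.9 = 0.2734.
R2 = R1 · 0.2734/(1 − 0.2734) = 3.525 MΩ.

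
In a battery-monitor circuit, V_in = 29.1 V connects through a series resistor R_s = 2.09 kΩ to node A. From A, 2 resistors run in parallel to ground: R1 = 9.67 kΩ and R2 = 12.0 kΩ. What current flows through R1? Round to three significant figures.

Equivalent of the parallel group: R_p = 5.355 kΩ.
V_A = 29.1 × 5.355/7.445 = 20.93 V.
I(R1) = V_A / R1 = 20.93/9.67 = 2.165 mA.
(Check via current divider: I_total = 3.909 mA; share G_k/ΣG = 0.5538 → same result.)

I ≈ 2.16 mA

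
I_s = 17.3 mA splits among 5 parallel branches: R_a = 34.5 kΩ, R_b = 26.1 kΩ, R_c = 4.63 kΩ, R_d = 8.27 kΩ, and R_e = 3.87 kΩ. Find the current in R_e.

I ≈ 6.75 mA

Conductances: ΣG = 1/34.5 + 1/26.1 + 1/4.63 + 1/8.27 + 1/3.87 = 0.6626 (1/kΩ).
Current divider: I(R_e) = I_s · G_k/ΣG = 17.3 × (0.2584/0.6626) = 17.3 × 0.3900 = 6.747 mA.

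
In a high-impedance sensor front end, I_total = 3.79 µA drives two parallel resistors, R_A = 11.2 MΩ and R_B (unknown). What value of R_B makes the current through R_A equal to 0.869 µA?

The fraction through R_A equals R_B/(R_A+R_B).
0.869/3.79 = R_B/(R_A + R_B) → R_B = R_A · (0.2293)/(1 − 0.2293) = 11.2 × 0.2975 = 3.332 MΩ.

R_B ≈ 3.33 MΩ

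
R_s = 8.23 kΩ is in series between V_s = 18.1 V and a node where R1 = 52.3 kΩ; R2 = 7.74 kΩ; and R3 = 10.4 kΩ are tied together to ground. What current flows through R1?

I ≈ 0.115 mA

Combine the parallel branches: R_p = (1/52.3 + 1/7.74 + 1/10.4)⁻¹ = 4.090 kΩ.
V_A = 18.1 × 4.090/12.32 = 6.009 V.
Branch current I = V_A/R1 = 6.009/52.3 = 0.1149 mA.
(Equivalently: I_total = 1.469 mA, then current-divider fraction G_k/ΣG = 0.07821.)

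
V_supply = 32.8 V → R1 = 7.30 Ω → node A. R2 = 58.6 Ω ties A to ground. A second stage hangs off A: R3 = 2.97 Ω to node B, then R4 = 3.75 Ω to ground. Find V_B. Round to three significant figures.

V_B ≈ 8.28 V

Node A sees R2 in parallel with the series input of stage 2, R3 + R4 = 6.720 Ω.
Effective lower resistance at A: R2 ‖ 6.720 = 6.029 Ω.
So V_A = 32.8 × 0.4523 = 14.84 V.
Then the unloaded second divider: V_B = V_A × R4/(R3+R4) = 14.84 × 0.5580 = 8.279 V.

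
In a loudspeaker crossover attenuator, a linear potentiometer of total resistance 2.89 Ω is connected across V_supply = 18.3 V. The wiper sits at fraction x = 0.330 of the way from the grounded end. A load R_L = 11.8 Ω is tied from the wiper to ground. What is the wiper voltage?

V_out ≈ 5.73 V

Split the track: R_lower = x·R_p = 0.9537 Ω, R_upper = (1−x)·R_p = 1.936 Ω.
(x·R_p) ‖ R_L = 0.8824 Ω.
V_out = 18.3 × 0.8824/(1.936 + 0.8824) = 5.729 V.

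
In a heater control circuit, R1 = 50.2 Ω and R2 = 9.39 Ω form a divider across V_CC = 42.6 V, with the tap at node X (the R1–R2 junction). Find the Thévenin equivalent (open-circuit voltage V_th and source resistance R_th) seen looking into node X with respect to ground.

V_th ≈ 6.71 V, R_th ≈ 7.91 Ω

With X open, the divider is unloaded: V_th = 42.6 × 9.39/59.59 = 6.713 V.
Zeroing V_CC shorts the top of R1 to ground, so R_th = R1 ‖ R2 = 7.910 Ω.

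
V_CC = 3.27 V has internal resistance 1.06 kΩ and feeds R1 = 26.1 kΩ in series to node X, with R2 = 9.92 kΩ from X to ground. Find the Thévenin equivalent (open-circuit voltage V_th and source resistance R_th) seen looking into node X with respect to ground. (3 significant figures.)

V_th ≈ 0.875 V, R_th ≈ 7.27 kΩ

R1' = 1.06 + 26.1 = 27.16 kΩ (source resistance + R1).
With X open, the divider is unloaded: V_th = 3.27 × 9.92/37.08 = 0.8748 V.
With V_CC suppressed (replaced by a short), R_th = R1' ‖ R2 = (27.16 × 9.92)/(27.16 + 9.92) = 7.266 kΩ.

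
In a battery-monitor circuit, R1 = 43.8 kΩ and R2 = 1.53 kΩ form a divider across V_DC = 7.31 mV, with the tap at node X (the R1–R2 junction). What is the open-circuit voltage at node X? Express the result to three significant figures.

V_th is the unloaded tap voltage: V_DC · R2/(R1+R2) = 7.31 × 0.03375 = 0.2467 mV.

V_th ≈ 0.247 mV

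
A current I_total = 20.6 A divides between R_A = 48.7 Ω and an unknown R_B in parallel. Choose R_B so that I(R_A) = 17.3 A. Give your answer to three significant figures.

The fraction through R_A equals R_B/(R_A+R_B).
With f = 0.8398, R_B = R_A · f/(1−f) = 48.7 × 5.242 = 255.3 Ω.

R_B ≈ 255 Ω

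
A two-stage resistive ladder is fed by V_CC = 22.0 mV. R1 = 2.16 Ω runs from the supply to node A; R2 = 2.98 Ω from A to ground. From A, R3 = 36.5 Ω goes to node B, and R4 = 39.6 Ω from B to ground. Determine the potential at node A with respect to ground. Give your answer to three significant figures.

V_A ≈ 12.5 mV

The second stage (R3 + R4 = 76.10 Ω) loads node A in parallel with R2.
Effective lower resistance at A: R2 ‖ 76.10 = 2.868 Ω.
First divider: V_A = V_CC · 2.868/(2.16 + 2.868) = 12.55 mV.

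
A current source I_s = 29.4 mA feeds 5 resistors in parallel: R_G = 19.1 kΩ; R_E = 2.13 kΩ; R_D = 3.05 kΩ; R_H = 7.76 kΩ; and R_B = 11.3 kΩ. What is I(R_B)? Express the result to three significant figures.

Conductances: ΣG = 1/19.1 + 1/2.13 + 1/3.05 + 1/7.76 + 1/11.3 = 1.067 (1/kΩ).
By the current-divider rule, I = I_s · G_k/ΣG = 29.4 × 0.08293 = 2.438 mA.

I ≈ 2.44 mA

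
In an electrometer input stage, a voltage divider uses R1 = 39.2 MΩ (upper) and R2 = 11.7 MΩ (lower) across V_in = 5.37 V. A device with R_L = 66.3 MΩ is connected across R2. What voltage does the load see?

The load sits in parallel with R2, giving an effective lower resistance R2' = R2·R_L/(R2+R_L) = 9.945 MΩ.
Voltage divider with the loaded lower leg: V_out = 5.37 × 9.945/(39.2 + 9.945) = 5.37 × 0.2024 = 1.087 V.

V_out ≈ 1.09 V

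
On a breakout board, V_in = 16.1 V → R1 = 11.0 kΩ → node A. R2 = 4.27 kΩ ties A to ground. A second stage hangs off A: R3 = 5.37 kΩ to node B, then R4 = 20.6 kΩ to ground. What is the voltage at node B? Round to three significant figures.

V_B ≈ 3.19 V

Node A sees R2 in parallel with the series input of stage 2, R3 + R4 = 25.97 kΩ.
Effective lower resistance at A: R2 ‖ 25.97 = 3.667 kΩ.
So V_A = 16.1 × 0.2500 = 4.025 V.
V_B = V_A × 0.7932 = 3.193 V.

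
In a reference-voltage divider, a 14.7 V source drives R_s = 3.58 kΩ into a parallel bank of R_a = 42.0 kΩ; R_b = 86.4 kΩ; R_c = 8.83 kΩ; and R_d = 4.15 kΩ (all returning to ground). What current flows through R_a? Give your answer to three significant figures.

I ≈ 0.146 mA

Combine the parallel branches: R_p = (1/42.0 + 1/86.4 + 1/8.83 + 1/4.15)⁻¹ = 2.567 kΩ.
V_A = 14.7 × 2.567/6.147 = 6.138 V.
Branch current I = V_A/R_a = 6.138/42.0 = 0.1462 mA.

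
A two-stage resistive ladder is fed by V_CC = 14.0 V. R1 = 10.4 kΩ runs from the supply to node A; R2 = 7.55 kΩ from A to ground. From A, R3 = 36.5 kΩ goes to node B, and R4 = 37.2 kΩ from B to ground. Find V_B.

The second stage (R3 + R4 = 73.70 kΩ) loads node A in parallel with R2.
Effective lower resistance at A: R2 ‖ 73.70 = 6.848 kΩ.
So V_A = 14.0 × 0.3970 = 5.559 V.
Stage 2 is unloaded, so V_B = V_A · R4/(R3+R4) = 5.559 × 37.2/73.70 = 2.806 V.

V_B ≈ 2.81 V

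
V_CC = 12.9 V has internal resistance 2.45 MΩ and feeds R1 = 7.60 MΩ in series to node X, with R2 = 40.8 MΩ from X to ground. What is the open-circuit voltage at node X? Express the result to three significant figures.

R1' = 2.45 + 7.60 = 10.05 MΩ (source resistance + R1).
With X open, the divider is unloaded: V_th = 12.9 × 40.8/50.85 = 10.35 V.

V_th ≈ 10.4 V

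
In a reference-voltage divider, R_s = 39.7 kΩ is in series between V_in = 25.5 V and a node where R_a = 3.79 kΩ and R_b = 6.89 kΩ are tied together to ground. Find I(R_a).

I ≈ 0.390 mA

Parallel bank: R_p = 1/(1/3.79 + 1/6.89) = 2.445 kΩ.
Node voltage V_A = V_in · R_p/(R_s + R_p) = 25.5 × 0.05802 = 1.479 V.
I(R_a) = V_A / R_a = 1.479/3.79 = 0.3903 mA.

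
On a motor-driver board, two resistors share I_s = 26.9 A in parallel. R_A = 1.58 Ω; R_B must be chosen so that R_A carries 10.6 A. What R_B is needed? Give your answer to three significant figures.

Two-branch current divider: I_A = I_s · R_B/(R_A + R_B).
10.6/26.9 = R_B/(R_A + R_B) → R_B = R_A · (0.3941)/(1 − 0.3941) = 1.58 × 0.6503 = 1.027 Ω.

R_B ≈ 1.03 Ω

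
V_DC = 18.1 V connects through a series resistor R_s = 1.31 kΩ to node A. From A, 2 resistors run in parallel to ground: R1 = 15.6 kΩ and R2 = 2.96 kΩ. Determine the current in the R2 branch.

I ≈ 4.01 mA

Parallel bank: R_p = 1/(1/15.6 + 1/2.96) = 2.488 kΩ.
V_A by voltage divider: V_A = 18.1 × 2.488/(1.31 + 2.488) = 11.86 V.
Branch current I = V_A/R2 = 11.86/2.96 = 4.006 mA.
(Equivalently: I_total = 4.766 mA, then current-divider fraction G_k/ΣG = 0.8405.)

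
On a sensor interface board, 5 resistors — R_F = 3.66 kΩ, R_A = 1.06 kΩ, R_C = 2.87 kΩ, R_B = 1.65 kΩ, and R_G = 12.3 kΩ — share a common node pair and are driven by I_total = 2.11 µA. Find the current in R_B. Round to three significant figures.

Total conductance ΣG = 1/3.66 + 1/1.06 + 1/2.87 + 1/1.65 + 1/12.3 = 2.252 (units of 1/kΩ).
R_B takes the fraction G_k/ΣG = 0.6061/2.252 = 0.2691, so I = 2.11 × 0.2691 = 0.5677 µA.

I ≈ 0.568 µA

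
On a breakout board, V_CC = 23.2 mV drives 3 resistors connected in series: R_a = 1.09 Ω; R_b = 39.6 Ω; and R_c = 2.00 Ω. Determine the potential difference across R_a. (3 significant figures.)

V ≈ 0.592 mV

ΣR = 1.09 + 39.6 + 2.00 = 42.69 Ω.
Voltage divider: V = V_CC · (1.090 / 42.69) = 23.2 × 0.02553 = 0.5924 mV.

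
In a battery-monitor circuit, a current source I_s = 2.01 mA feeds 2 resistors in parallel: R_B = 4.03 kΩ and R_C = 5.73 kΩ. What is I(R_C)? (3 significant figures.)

With just two branches, the current splits inversely with resistance.
I(R_C) = 2.01 × 4.03/(4.03 + 5.73) = 2.01 × 0.4129 = 0.8299 mA.

I ≈ 0.830 mA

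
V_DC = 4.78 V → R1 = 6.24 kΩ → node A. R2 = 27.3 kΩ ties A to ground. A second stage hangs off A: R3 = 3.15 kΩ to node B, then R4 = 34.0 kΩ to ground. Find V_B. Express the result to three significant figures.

V_B ≈ 3.13 V

The second stage (R3 + R4 = 37.15 kΩ) loads node A in parallel with R2.
Effective lower resistance at A: R2 ‖ 37.15 = 15.74 kΩ.
V_A = 4.78 × 15.74/(6.24 + 15.74) = 3.423 V.
Stage 2 is unloaded, so V_B = V_A · R4/(R3+R4) = 3.423 × 34.0/37.15 = 3.133 V.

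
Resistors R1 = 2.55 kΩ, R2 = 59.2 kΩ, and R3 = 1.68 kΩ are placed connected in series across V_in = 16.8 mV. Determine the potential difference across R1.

ΣR = 2.55 + 59.2 + 1.68 = 63.43 kΩ.
Voltage divider: V = V_in · (2.550 / 63.43) = 16.8 × 0.04020 = 0.6754 mV.

V ≈ 0.675 mV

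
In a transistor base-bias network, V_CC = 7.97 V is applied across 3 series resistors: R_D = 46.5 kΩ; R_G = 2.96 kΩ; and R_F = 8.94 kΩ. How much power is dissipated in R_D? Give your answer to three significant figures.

ΣR = 58.40 kΩ → I = 7.97/58.40 = 0.1365 mA.
V(R_D) = I·R = 6.346 V; P = V·I = 6.346 × 0.1365 = 0.8661 mW.

P ≈ 0.866 mW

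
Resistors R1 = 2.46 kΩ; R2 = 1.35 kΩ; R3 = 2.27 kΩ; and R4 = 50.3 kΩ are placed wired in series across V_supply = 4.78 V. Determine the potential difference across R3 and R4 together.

ΣR = 2.46 + 1.35 + 2.27 + 50.3 = 56.38 kΩ.
R_{R3..R4} = 2.27 + 50.3 = 52.57 kΩ.
Voltage divider: V = V_supply · (52.57 / 56.38) = 4.78 × 0.9324 = 4.457 V.

V ≈ 4.46 V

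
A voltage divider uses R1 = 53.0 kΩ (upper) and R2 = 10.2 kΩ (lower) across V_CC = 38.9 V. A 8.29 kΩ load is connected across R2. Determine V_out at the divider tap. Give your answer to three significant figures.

First combine the lower leg with the load: R2 ‖ R_L = 4.573 kΩ.
Now apply the divider: V_out = 38.9 × 0.07943 = 3.090 V.
(Unloaded it would be 6.28 V; the load pulls it down.)

V_out ≈ 3.09 V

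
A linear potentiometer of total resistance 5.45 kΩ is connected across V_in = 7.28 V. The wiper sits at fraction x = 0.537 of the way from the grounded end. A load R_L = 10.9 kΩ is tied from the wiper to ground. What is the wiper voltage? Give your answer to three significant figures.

Split the track: R_lower = x·R_p = 2.927 kΩ, R_upper = (1−x)·R_p = 2.523 kΩ.
R_L loads the lower segment: effective lower R = 2.307 kΩ.
V_out = 7.28 × 2.307/(2.523 + 2.307) = 3.477 V.

V_out ≈ 3.48 V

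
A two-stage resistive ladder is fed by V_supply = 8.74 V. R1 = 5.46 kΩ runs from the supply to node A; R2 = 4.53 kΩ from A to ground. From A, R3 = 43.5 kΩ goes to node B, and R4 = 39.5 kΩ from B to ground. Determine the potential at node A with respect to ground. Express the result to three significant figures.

The second stage (R3 + R4 = 83.00 kΩ) loads node A in parallel with R2.
Effective lower resistance at A: R2 ‖ 83.00 = 4.296 kΩ.
First divider: V_A = V_supply · 4.296/(5.46 + 4.296) = 3.848 V.

V_A ≈ 3.85 V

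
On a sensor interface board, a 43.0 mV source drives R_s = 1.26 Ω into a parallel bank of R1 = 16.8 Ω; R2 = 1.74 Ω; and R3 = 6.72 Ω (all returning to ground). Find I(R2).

I ≈ 12.4 mA

Combine the parallel branches: R_p = (1/16.8 + 1/1.74 + 1/6.72)⁻¹ = 1.277 Ω.
Node voltage V_A = V_supply · R_p/(R_s + R_p) = 43.0 × 0.5034 = 21.64 mV.
Branch current I = V_A/R2 = 21.64/1.74 = 12.44 mA.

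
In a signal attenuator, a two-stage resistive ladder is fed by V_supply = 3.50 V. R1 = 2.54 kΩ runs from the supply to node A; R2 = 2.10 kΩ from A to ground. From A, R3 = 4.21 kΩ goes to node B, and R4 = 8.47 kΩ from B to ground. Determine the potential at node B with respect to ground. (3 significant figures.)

The second stage (R3 + R4 = 12.68 kΩ) loads node A in parallel with R2.
Effective lower resistance at A: R2 ‖ 12.68 = 1.802 kΩ.
First divider: V_A = V_supply · 1.802/(2.54 + 1.802) = 1.452 V.
Then the unloaded second divider: V_B = V_A × R4/(R3+R4) = 1.452 × 0.6680 = 0.9702 V.

V_B ≈ 0.970 V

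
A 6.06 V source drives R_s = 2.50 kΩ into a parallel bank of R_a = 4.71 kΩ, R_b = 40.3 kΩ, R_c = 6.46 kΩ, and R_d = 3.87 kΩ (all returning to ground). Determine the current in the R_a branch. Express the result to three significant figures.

I ≈ 0.490 mA

Combine the parallel branches: R_p = (1/4.71 + 1/40.3 + 1/6.46 + 1/3.87)⁻¹ = 1.538 kΩ.
V_A by voltage divider: V_A = 6.06 × 1.538/(2.50 + 1.538) = 2.308 V.
Branch current I = V_A/R_a = 2.308/4.71 = 0.4900 mA.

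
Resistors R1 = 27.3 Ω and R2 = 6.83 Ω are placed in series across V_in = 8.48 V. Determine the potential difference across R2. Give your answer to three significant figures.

ΣR = 27.3 + 6.83 = 34.13 Ω.
By the voltage-divider rule, V = 8.48 × 6.830/34.13 = 1.697 V.

V ≈ 1.70 V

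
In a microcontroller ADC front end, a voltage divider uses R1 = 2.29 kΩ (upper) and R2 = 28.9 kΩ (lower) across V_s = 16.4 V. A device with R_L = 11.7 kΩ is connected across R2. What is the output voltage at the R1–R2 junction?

V_out ≈ 12.9 V

The load sits in parallel with R2, giving an effective lower resistance R2' = R2·R_L/(R2+R_L) = 8.328 kΩ.
Voltage divider with the loaded lower leg: V_out = 16.4 × 8.328/(2.29 + 8.328) = 16.4 × 0.7843 = 12.86 V.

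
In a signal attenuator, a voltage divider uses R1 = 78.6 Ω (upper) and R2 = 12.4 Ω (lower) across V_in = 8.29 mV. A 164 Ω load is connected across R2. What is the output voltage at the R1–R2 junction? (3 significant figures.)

R2 ‖ R_L = (12.4 × 164)/(12.4 + 164) = 11.53 Ω.
Now apply the divider: V_out = 8.29 × 0.1279 = 1.060 mV.

V_out ≈ 1.06 mV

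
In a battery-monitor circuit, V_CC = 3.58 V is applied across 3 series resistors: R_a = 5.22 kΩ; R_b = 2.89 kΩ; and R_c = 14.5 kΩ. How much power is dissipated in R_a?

P ≈ 0.131 mW

Series current I = V_CC/ΣR = 3.58/22.61 = 0.1583 mA.
P(R_a) = I²·R_a = (0.1583)² × 5.22 = 0.1309 mW.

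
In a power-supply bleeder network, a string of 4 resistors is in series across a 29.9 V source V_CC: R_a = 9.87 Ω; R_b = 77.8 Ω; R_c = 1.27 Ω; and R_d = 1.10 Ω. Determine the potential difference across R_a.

V ≈ 3.28 V

Series total: ΣR = 9.87 + 77.8 + 1.27 + 1.10 = 90.04 Ω.
V = V_CC · R/ΣR = 29.9 × 0.1096 = 3.278 V.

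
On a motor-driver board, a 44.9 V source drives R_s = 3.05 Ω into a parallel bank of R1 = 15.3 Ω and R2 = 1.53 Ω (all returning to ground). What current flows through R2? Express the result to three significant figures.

Parallel bank: R_p = 1/(1/15.3 + 1/1.53) = 1.391 Ω.
V_A by voltage divider: V_A = 44.9 × 1.391/(3.05 + 1.391) = 14.06 V.
Branch current I = V_A/R2 = 14.06/1.53 = 9.191 A.
(Equivalently: I_total = 10.11 A, then current-divider fraction G_k/ΣG = 0.9091.)

I ≈ 9.19 A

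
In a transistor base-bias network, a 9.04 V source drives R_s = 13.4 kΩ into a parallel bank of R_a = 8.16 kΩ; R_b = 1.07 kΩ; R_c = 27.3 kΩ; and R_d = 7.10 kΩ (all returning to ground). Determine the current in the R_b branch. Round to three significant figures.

I ≈ 0.482 mA

Combine the parallel branches: R_p = (1/8.16 + 1/1.07 + 1/27.3 + 1/7.10)⁻¹ = 0.8100 kΩ.
Node voltage V_A = V_DC · R_p/(R_s + R_p) = 9.04 × 0.05700 = 0.5153 V.
I(R_b) = V_A / R_b = 0.5153/1.07 = 0.4816 mA.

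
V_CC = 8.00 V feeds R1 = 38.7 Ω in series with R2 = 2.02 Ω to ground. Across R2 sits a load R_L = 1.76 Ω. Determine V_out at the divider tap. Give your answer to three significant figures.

V_out ≈ 0.190 V

First combine the lower leg with the load: R2 ‖ R_L = 0.9405 Ω.
Now apply the divider: V_out = 8.00 × 0.02373 = 0.1898 V.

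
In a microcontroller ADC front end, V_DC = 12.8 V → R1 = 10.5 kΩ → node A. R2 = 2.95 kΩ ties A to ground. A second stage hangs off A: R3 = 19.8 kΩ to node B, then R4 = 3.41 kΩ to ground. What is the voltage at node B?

V_B ≈ 0.375 V

Node A sees R2 in parallel with the series input of stage 2, R3 + R4 = 23.21 kΩ.
R2 ‖ (R3+R4) = 2.617 kΩ.
So V_A = 12.8 × 0.1995 = 2.554 V.
V_B = V_A × 0.1469 = 0.3752 V.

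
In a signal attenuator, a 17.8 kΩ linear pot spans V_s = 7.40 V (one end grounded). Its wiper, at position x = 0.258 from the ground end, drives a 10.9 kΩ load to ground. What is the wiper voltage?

The pot divides into 13.21 kΩ above the wiper and 4.592 kΩ below.
R_L loads the lower segment: effective lower R = 3.231 kΩ.
Then V_out = V_s · 3.231/(13.21 + 3.231) = 1.454 V.

V_out ≈ 1.45 V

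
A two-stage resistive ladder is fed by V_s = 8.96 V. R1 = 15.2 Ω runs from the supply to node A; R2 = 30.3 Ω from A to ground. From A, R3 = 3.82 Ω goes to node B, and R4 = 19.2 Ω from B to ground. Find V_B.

V_B ≈ 3.46 V

Node A sees R2 in parallel with the series input of stage 2, R3 + R4 = 23.02 Ω.
Effective lower resistance at A: R2 ‖ 23.02 = 13.08 Ω.
V_A = 8.96 × 13.08/(15.2 + 13.08) = 4.144 V.
V_B = V_A × 0.8341 = 3.457 V.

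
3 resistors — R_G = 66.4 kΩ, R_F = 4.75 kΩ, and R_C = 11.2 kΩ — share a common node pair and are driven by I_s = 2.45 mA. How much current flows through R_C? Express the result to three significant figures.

I ≈ 0.695 mA

Conductances: ΣG = 1/66.4 + 1/4.75 + 1/11.2 = 0.3149 (1/kΩ).
By the current-divider rule, I = I_s · G_k/ΣG = 2.45 × 0.2836 = 0.6947 mA.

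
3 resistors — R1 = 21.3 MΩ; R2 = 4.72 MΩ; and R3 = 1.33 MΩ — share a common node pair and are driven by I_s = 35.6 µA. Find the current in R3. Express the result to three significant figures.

ΣG = 1/21.3 + 1/4.72 + 1/1.33 = 1.011.
R3 takes the fraction G_k/ΣG = 0.7519/1.011 = 0.7439, so I = 35.6 × 0.7439 = 26.48 µA.

I ≈ 26.5 µA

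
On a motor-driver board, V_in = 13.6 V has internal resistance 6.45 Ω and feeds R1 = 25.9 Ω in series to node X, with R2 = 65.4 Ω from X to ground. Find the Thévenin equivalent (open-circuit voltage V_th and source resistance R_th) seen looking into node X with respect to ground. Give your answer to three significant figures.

V_th ≈ 9.10 V, R_th ≈ 21.6 Ω

R1' = 6.45 + 25.9 = 32.35 Ω (source resistance + R1).
V_th is the unloaded tap voltage: V_in · R2/(R1'+R2) = 13.6 × 0.6691 = 9.099 V.
Zeroing V_in shorts the top of R1' to ground, so R_th = R1' ‖ R2 = 21.64 Ω.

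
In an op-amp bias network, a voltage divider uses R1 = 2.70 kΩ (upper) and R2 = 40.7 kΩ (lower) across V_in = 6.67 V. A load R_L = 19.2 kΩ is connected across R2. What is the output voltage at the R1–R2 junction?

V_out ≈ 5.53 V

The load sits in parallel with R2, giving an effective lower resistance R2' = R2·R_L/(R2+R_L) = 13.05 kΩ.
Then V_out = V_in · R2'/(R1 + R2') = 6.67 × 13.05/15.75 = 5.526 V.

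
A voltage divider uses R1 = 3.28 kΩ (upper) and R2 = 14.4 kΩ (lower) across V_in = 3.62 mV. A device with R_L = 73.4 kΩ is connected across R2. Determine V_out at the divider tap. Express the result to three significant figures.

R2 ‖ R_L = (14.4 × 73.4)/(14.4 + 73.4) = 12.04 kΩ.
Voltage divider with the loaded lower leg: V_out = 3.62 × 12.04/(3.28 + 12.04) = 3.62 × 0.7859 = 2.845 mV.

V_out ≈ 2.84 mV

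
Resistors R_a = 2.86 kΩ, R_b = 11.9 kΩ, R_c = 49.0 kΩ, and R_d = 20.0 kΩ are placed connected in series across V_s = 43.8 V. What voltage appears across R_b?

ΣR = 2.86 + 11.9 + 49.0 + 20.0 = 83.76 kΩ.
Voltage divider: V = V_s · (11.90 / 83.76) = 43.8 × 0.1421 = 6.223 V.

V ≈ 6.22 V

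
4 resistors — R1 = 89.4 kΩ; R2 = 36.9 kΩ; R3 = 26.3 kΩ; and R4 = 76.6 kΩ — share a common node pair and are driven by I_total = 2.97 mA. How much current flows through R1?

Total conductance ΣG = 1/89.4 + 1/36.9 + 1/26.3 + 1/76.6 = 0.08936 (units of 1/kΩ).
R1 takes the fraction G_k/ΣG = 0.01119/0.08936 = 0.1252, so I = 2.97 × 0.1252 = 0.3718 mA.

I ≈ 0.372 mA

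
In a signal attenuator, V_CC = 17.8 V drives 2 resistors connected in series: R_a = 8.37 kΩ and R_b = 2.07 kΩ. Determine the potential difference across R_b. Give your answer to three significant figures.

V ≈ 3.53 V

Series total: ΣR = 8.37 + 2.07 = 10.44 kΩ.
Voltage divider: V = V_CC · (2.070 / 10.44) = 17.8 × 0.1983 = 3.529 V.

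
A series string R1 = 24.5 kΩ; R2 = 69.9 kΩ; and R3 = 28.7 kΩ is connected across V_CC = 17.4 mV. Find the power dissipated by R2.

P ≈ 1.40 nW

ΣR = 123.1 kΩ → I = 17.4/123.1 = 0.1413 µA.
P(R2) = I²·R2 = (0.1413)² × 69.9 = 1.397 nW.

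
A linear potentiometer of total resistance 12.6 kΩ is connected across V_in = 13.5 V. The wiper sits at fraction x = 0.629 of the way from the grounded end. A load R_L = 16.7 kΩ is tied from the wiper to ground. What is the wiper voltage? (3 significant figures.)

Split the track: R_lower = x·R_p = 7.925 kΩ, R_upper = (1−x)·R_p = 4.675 kΩ.
Lower segment in parallel with the load: 7.925 ‖ 16.7 = 5.375 kΩ.
Then V_out = V_in · 5.375/(4.675 + 5.375) = 7.220 V.

V_out ≈ 7.22 V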